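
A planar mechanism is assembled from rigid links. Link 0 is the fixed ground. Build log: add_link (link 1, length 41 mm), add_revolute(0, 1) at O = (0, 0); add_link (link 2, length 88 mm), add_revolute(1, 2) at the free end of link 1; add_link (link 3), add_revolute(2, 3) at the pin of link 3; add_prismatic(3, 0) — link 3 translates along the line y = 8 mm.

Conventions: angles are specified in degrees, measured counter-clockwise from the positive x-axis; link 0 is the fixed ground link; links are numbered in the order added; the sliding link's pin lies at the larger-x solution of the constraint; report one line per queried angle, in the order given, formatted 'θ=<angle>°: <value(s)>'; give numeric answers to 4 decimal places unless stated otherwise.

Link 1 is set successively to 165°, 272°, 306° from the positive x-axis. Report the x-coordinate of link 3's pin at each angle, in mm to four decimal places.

geometry: r = 41 mm, L = 88 mm, e = 8 mm
θ=165°: crank pin P = (r cos θ, r sin θ) = (-39.602959, 10.611581)
θ=165°: h = r sin θ − e = 10.611581 − 8 = 2.611581
θ=165°: x = r cos θ + √(L² − h²) = -39.602959 + 87.961239 = 48.358281
θ=272°: crank pin P = (r cos θ, r sin θ) = (1.430879, -40.975024)
θ=272°: h = r sin θ − e = -40.975024 − 8 = -48.975024
θ=272°: x = r cos θ + √(L² − h²) = 1.430879 + 73.112564 = 74.543443
θ=306°: crank pin P = (r cos θ, r sin θ) = (24.099195, -33.169697)
θ=306°: h = r sin θ − e = -33.169697 − 8 = -41.169697
θ=306°: x = r cos θ + √(L² − h²) = 24.099195 + 77.775678 = 101.874873

θ=165°: 48.3583
θ=272°: 74.5434
θ=306°: 101.8749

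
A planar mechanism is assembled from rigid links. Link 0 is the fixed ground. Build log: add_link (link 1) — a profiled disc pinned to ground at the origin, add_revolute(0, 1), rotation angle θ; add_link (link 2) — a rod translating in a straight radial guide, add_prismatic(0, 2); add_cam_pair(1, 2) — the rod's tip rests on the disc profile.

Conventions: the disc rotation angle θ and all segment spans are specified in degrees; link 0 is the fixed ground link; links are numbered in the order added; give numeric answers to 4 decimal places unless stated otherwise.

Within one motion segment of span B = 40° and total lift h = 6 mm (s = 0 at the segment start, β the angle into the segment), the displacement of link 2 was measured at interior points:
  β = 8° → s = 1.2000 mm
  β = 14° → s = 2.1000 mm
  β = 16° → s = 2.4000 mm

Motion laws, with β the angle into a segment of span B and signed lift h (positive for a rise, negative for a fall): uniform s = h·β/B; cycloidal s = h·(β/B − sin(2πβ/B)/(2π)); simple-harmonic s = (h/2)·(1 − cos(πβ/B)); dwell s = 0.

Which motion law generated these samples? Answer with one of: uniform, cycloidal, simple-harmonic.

candidates at β/B = r: uniform s = h·r (linear in β); cycloidal s = h·(r − sin(2πr)/(2π)); simple-harmonic s = (h/2)(1 − cos(πr))
β=8°: printed 1.2000 | uniform 1.2000, cycloidal 0.2918, simple-harmonic 0.5729
β=14°: printed 2.1000 | uniform 2.1000, cycloidal 1.3274, simple-harmonic 1.6380
β=16°: printed 2.4000 | uniform 2.4000, cycloidal 1.8387, simple-harmonic 2.0729
only one law matches every sample → uniform

uniform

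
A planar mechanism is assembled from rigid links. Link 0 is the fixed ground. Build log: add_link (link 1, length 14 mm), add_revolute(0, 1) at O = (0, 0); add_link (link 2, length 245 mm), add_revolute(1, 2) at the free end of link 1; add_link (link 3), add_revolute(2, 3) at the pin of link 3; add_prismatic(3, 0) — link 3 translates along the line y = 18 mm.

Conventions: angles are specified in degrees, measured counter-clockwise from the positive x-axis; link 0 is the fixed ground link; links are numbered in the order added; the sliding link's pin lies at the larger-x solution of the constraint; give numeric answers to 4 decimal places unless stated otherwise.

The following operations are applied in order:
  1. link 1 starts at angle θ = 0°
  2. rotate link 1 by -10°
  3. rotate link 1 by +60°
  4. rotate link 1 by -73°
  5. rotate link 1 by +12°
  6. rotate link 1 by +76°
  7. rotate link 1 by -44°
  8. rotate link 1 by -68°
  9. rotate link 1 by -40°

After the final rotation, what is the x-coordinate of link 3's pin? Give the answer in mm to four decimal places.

geometry: r = 14 mm, L = 245 mm, e = 18 mm; θ starts at 0°
rotate link 1 by -10°: θ ← 0° -10° = -10°
rotate link 1 by +60°: θ ← -10° +60° = 50°
rotate link 1 by -73°: θ ← 50° -73° = -23°
rotate link 1 by +12°: θ ← -23° +12° = -11°
rotate link 1 by +76°: θ ← -11° +76° = 65°
rotate link 1 by -44°: θ ← 65° -44° = 21°
rotate link 1 by -68°: θ ← 21° -68° = -47°
rotate link 1 by -40°: θ ← -47° -40° = -87°
crank pin P = (r cos θ, r sin θ) = (0.732703, -13.980813)
h = r sin θ − e = -13.980813 − 18 = -31.980813
x = r cos θ + √(L² − h²) = 0.732703 + 242.903741 = 243.636445

243.6364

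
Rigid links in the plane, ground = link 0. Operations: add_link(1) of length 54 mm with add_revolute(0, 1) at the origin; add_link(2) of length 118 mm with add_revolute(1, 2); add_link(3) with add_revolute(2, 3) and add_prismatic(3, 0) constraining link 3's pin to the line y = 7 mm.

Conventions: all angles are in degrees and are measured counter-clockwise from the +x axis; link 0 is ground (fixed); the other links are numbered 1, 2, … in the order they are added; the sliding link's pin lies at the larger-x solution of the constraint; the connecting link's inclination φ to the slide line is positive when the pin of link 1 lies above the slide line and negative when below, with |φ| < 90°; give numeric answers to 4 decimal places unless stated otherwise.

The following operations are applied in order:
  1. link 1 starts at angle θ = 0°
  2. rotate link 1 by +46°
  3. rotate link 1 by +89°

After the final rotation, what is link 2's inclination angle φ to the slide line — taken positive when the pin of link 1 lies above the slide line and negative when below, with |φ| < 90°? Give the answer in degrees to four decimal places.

geometry: r = 54 mm, L = 118 mm, e = 7 mm; θ starts at 0°
rotate link 1 by +46°: θ ← 0° +46° = 46°
rotate link 1 by +89°: θ ← 46° +89° = 135°
h = r sin θ − e = 38.183766 − 7 = 31.183766
sin φ = h / L = 31.183766 / 118 = 0.26426920
φ = arcsin(0.26426920) = 15.323533°

15.3235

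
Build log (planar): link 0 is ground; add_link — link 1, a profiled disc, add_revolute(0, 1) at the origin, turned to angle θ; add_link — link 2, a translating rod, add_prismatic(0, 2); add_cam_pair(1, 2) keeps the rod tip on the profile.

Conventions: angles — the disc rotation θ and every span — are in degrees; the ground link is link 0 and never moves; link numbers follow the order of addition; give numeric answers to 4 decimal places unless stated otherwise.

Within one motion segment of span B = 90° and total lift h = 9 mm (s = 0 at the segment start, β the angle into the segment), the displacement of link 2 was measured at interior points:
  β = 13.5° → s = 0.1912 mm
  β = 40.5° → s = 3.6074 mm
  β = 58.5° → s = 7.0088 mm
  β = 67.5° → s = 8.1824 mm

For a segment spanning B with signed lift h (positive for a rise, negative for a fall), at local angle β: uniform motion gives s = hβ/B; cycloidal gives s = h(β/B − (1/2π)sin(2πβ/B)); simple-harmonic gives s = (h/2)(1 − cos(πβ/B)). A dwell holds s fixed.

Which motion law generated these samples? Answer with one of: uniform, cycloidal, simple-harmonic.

candidates at β/B = r: uniform s = h·r (linear in β); cycloidal s = h·(r − sin(2πr)/(2π)); simple-harmonic s = (h/2)(1 − cos(πr))
β=13.5°: printed 0.1912 | uniform 1.3500, cycloidal 0.1912, simple-harmonic 0.4905
β=40.5°: printed 3.6074 | uniform 4.0500, cycloidal 3.6074, simple-harmonic 3.7960
β=58.5°: printed 7.0088 | uniform 5.8500, cycloidal 7.0088, simple-harmonic 6.5430
β=67.5°: printed 8.1824 | uniform 6.7500, cycloidal 8.1824, simple-harmonic 7.6820
only one law matches every sample → cycloidal

cycloidal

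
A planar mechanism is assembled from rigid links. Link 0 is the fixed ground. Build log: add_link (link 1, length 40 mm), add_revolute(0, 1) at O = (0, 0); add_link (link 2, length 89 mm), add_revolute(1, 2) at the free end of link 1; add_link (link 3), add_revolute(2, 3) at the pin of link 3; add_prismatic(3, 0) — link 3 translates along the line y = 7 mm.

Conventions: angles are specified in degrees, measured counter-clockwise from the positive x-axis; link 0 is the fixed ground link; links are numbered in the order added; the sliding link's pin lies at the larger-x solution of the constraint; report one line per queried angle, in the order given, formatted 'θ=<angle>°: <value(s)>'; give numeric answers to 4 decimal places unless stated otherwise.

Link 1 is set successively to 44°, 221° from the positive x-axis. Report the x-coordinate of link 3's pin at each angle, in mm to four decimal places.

geometry: r = 40 mm, L = 89 mm, e = 7 mm
θ=44°: crank pin P = (r cos θ, r sin θ) = (28.773592, 27.786335)
θ=44°: h = r sin θ − e = 27.786335 − 7 = 20.786335
θ=44°: x = r cos θ + √(L² − h²) = 28.773592 + 86.538594 = 115.312186
θ=221°: crank pin P = (r cos θ, r sin θ) = (-30.188383, -26.242361)
θ=221°: h = r sin θ − e = -26.242361 − 7 = -33.242361
θ=221°: x = r cos θ + √(L² − h²) = -30.188383 + 82.558739 = 52.370356

θ=44°: 115.3122
θ=221°: 52.3704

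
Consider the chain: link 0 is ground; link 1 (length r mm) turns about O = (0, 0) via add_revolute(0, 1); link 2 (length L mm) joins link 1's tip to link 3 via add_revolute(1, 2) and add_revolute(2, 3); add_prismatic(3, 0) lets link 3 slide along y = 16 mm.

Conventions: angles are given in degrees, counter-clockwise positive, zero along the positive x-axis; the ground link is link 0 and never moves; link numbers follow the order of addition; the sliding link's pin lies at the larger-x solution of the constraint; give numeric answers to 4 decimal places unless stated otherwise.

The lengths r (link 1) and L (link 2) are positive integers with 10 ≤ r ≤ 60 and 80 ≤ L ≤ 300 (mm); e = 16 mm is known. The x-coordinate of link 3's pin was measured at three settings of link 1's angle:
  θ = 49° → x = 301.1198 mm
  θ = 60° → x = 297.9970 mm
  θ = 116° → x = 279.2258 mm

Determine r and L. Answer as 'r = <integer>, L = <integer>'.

constraint per measurement: (x − r cos θ)² + (r sin θ − e)² = L²
subtracting the θ₁ and θ₂ equations cancels the r² and L² terms:
r = (x₁² − x₂²) / (2[(x₁cos θ₁ + e sin θ₁) − (x₂cos θ₂ + e sin θ₂)]) = 20.0001 → r = 20
L² = (x₁ − r cos θ₁)² + (r sin θ₁ − e)² = 82944.0253 → L = 288.0000 → L = 288
check at θ₃=116°: x = 279.2258 (printed 279.2258) ✓

r = 20, L = 288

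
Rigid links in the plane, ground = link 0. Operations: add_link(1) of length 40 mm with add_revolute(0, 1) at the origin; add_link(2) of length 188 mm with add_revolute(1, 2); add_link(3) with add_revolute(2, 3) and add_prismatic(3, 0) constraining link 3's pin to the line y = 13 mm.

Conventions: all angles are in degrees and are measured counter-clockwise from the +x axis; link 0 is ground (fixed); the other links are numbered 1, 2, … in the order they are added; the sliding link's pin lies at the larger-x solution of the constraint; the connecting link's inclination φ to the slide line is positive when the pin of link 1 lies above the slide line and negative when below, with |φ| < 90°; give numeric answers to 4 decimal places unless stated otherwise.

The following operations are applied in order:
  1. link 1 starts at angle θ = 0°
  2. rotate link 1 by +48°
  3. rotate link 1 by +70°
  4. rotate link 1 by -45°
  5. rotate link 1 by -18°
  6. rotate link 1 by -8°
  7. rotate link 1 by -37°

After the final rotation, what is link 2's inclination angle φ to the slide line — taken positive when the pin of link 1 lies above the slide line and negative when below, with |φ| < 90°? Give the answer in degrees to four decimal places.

geometry: r = 40 mm, L = 188 mm, e = 13 mm; θ starts at 0°
rotate link 1 by +48°: θ ← 0° +48° = 48°
rotate link 1 by +70°: θ ← 48° +70° = 118°
rotate link 1 by -45°: θ ← 118° -45° = 73°
rotate link 1 by -18°: θ ← 73° -18° = 55°
rotate link 1 by -8°: θ ← 55° -8° = 47°
rotate link 1 by -37°: θ ← 47° -37° = 10°
h = r sin θ − e = 6.945927 − 13 = -6.054073
sin φ = h / L = -6.054073 / 188 = -0.03220252
φ = arcsin(-0.03220252) = -1.845387°

-1.8454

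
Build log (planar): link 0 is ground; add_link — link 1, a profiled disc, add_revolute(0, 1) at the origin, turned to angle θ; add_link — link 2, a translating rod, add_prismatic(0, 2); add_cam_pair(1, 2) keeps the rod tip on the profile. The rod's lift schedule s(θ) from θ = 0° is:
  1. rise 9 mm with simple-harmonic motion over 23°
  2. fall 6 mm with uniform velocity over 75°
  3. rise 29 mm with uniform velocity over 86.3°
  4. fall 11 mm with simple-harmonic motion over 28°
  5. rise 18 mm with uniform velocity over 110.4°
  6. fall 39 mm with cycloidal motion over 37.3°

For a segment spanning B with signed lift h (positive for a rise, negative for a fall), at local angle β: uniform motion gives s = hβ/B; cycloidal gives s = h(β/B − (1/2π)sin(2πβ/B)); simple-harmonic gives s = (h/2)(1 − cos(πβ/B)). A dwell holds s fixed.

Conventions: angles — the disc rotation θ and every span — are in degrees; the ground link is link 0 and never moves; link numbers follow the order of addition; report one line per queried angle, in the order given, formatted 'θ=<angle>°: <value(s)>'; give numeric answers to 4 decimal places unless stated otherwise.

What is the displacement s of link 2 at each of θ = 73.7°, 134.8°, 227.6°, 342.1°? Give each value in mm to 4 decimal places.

seg 1 [0°–23°] simple-harmonic, h=9: full span → s += 9 → s = 9.0000
seg 2 [23°–98°] uniform, h=-6: θ=73.7° here. β=50.7, B=75. -6·50.7/75 = -4.0560 → s = 4.9440
seg 2 [23°–98°] uniform, h=-6: full span → s += -6 → s = 3.0000
seg 3 [98°–184.3°] uniform, h=29: θ=134.8° here. β=36.8, B=86.3. 29·36.8/86.3 = 12.3662 → s = 15.3662
seg 3 [98°–184.3°] uniform, h=29: full span → s += 29 → s = 32.0000
seg 4 [184.3°–212.3°] simple-harmonic, h=-11: full span → s += -11 → s = 21.0000
seg 5 [212.3°–322.7°] uniform, h=18: θ=227.6° here. β=15.3, B=110.4. 18·15.3/110.4 = 2.4946 → s = 23.4946
seg 5 [212.3°–322.7°] uniform, h=18: full span → s += 18 → s = 39.0000
seg 6 [322.7°–360°] cycloidal, h=-39: θ=342.1° here. β=19.4, B=37.3. -39·(0.5201 − sin(2π·0.5201)/(2π)) = -21.0663 → s = 17.9337

θ=73.7°: 4.9440
θ=134.8°: 15.3662
θ=227.6°: 23.4946
θ=342.1°: 17.9337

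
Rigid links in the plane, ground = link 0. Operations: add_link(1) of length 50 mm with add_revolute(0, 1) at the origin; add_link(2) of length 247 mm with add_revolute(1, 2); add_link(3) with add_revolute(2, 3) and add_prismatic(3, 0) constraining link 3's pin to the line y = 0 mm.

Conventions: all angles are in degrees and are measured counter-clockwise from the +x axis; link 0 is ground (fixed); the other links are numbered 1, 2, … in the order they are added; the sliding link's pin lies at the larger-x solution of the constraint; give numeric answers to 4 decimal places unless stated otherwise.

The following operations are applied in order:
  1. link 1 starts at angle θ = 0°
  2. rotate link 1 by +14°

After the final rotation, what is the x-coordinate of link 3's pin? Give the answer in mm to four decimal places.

geometry: r = 50 mm, L = 247 mm, e = 0 mm; θ starts at 0°
rotate link 1 by +14°: θ ← 0° +14° = 14°
crank pin P = (r cos θ, r sin θ) = (48.514786, 12.096095)
h = r sin θ − e = 12.096095 − 0 = 12.096095
x = r cos θ + √(L² − h²) = 48.514786 + 246.703637 = 295.218423

295.2184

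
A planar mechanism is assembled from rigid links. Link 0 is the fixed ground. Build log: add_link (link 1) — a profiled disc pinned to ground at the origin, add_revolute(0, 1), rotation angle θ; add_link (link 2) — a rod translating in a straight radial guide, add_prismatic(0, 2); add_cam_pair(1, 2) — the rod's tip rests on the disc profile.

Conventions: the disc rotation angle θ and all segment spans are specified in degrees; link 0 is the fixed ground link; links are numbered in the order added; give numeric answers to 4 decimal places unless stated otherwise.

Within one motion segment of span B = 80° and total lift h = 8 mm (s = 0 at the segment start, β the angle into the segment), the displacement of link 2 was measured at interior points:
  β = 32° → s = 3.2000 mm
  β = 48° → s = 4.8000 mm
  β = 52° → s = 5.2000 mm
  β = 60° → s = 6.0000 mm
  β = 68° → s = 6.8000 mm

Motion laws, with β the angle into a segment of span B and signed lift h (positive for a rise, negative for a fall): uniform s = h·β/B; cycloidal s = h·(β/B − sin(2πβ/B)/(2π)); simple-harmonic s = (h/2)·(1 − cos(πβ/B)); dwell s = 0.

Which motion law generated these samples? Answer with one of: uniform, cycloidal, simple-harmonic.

candidates at β/B = r: uniform s = h·r (linear in β); cycloidal s = h·(r − sin(2πr)/(2π)); simple-harmonic s = (h/2)(1 − cos(πr))
β=32°: printed 3.2000 | uniform 3.2000, cycloidal 2.4516, simple-harmonic 2.7639
β=48°: printed 4.8000 | uniform 4.8000, cycloidal 5.5484, simple-harmonic 5.2361
β=52°: printed 5.2000 | uniform 5.2000, cycloidal 6.2301, simple-harmonic 5.8160
β=60°: printed 6.0000 | uniform 6.0000, cycloidal 7.2732, simple-harmonic 6.8284
β=68°: printed 6.8000 | uniform 6.8000, cycloidal 7.8301, simple-harmonic 7.5640
only one law matches every sample → uniform

uniform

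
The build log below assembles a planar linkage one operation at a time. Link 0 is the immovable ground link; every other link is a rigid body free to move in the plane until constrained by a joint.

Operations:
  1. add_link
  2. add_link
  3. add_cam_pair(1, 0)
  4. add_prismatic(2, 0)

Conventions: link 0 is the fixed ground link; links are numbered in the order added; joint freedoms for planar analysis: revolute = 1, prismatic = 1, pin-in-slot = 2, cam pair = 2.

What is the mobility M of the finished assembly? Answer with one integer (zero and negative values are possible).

(L,J1,J2)=(1,0,0); link0 fixed
link1: (2,0,0)
link2: (3,0,0)
C 1-0 [J2]: (3,0,1)
P 2-0 [J1]: (3,1,1)
Grübler: 3·2 − 2·1 − 1 = 3

M = 3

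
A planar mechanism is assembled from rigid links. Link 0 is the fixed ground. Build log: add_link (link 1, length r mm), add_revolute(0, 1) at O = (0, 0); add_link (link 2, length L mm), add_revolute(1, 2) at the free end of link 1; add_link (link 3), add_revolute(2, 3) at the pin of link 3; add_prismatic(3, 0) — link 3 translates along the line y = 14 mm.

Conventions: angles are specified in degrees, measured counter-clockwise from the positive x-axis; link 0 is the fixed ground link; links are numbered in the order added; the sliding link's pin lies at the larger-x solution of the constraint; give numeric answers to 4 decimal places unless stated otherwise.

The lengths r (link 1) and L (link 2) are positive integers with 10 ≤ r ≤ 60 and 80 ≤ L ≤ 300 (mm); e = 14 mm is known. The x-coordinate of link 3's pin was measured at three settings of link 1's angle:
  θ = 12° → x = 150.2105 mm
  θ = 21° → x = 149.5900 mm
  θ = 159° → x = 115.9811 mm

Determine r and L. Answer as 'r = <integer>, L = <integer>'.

constraint per measurement: (x − r cos θ)² + (r sin θ − e)² = L²
subtracting the θ₁ and θ₂ equations cancels the r² and L² terms:
r = (x₁² − x₂²) / (2[(x₁cos θ₁ + e sin θ₁) − (x₂cos θ₂ + e sin θ₂)]) = 18.0001 → r = 18
L² = (x₁ − r cos θ₁)² + (r sin θ₁ − e)² = 17688.9974 → L = 133.0000 → L = 133
check at θ₃=159°: x = 115.9811 (printed 115.9811) ✓

r = 18, L = 133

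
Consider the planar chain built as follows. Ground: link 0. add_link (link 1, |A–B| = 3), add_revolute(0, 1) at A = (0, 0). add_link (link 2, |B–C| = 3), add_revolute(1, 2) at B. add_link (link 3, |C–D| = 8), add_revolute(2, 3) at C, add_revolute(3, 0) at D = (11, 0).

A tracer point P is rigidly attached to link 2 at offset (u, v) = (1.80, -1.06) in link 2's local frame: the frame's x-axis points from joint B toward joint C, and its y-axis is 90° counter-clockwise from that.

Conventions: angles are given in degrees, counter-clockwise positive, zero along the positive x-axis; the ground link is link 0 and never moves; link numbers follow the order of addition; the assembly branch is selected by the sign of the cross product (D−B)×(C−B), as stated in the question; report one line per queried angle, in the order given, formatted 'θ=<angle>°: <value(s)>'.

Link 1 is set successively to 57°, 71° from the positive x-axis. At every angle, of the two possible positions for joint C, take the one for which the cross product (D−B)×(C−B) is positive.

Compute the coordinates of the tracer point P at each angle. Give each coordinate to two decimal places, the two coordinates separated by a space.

A=(0,0), D=(11.00,0)
θ=57°: B = A + 3.00·(cos57°, sin57°) = (1.6339, 2.5160)
θ=57°: |BD| = 9.6981
θ=57°: circle(B,3.00) ∩ circle(D,8.00): a=2.0135, h=2.2239
θ=57°:   candidates: C₊=(4.1554,4.1415) cross=21.568; C₋=(3.0015,-0.1541) cross=-21.568
θ=57°:   branch + wants cross > 0 → take C=(4.1554,4.1415) (cross=21.568)
θ=57°: ex = (C−B)/|BC| = (0.8405,0.5418); ey = (-0.5418,0.8405)
θ=57°: P = B + 1.80·ex + -1.06·ey = (3.7211,2.6003)
θ=71°: B = A + 3.00·(cos71°, sin71°) = (0.9767, 2.8366)
θ=71°: |BD| = 10.4169
θ=71°: circle(B,3.00) ∩ circle(D,8.00): a=2.5685, h=1.5500
θ=71°:   candidates: C₊=(3.8703,3.6286) cross=16.147; C₋=(3.0261,0.6457) cross=-16.147
θ=71°:   branch + wants cross > 0 → take C=(3.8703,3.6286) (cross=16.147)
θ=71°: ex = (C−B)/|BC| = (0.9645,0.2640); ey = (-0.2640,0.9645)
θ=71°: P = B + 1.80·ex + -1.06·ey = (2.9927,2.2894)

θ=57°: 3.72 2.60
θ=71°: 2.99 2.29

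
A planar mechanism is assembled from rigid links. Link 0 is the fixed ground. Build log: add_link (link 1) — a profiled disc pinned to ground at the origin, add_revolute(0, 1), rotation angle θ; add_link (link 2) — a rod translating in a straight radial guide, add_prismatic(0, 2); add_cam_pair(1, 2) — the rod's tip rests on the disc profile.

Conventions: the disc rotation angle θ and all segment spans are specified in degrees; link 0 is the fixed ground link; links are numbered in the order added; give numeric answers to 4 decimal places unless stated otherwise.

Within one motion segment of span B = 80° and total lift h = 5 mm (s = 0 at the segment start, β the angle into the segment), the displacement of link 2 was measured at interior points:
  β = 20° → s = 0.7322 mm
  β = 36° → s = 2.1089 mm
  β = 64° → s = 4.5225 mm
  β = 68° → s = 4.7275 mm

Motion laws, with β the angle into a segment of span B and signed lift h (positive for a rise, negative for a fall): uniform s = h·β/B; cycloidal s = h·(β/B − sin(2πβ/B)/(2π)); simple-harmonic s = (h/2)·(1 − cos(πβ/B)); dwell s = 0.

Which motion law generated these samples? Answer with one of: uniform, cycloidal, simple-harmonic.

candidates at β/B = r: uniform s = h·r (linear in β); cycloidal s = h·(r − sin(2πr)/(2π)); simple-harmonic s = (h/2)(1 − cos(πr))
β=20°: printed 0.7322 | uniform 1.2500, cycloidal 0.4542, simple-harmonic 0.7322
β=36°: printed 2.1089 | uniform 2.2500, cycloidal 2.0041, simple-harmonic 2.1089
β=64°: printed 4.5225 | uniform 4.0000, cycloidal 4.7568, simple-harmonic 4.5225
β=68°: printed 4.7275 | uniform 4.2500, cycloidal 4.8938, simple-harmonic 4.7275
only one law matches every sample → simple-harmonic

simple-harmonic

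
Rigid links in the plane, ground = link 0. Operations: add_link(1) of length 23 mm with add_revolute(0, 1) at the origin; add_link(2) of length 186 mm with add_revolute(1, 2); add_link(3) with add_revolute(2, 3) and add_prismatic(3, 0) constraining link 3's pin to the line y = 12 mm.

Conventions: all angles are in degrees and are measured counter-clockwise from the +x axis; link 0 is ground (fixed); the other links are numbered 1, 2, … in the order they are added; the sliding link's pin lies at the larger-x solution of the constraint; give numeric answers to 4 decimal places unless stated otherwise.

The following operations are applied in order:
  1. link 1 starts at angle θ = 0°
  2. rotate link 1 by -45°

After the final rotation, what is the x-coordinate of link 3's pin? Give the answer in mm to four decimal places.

geometry: r = 23 mm, L = 186 mm, e = 12 mm; θ starts at 0°
rotate link 1 by -45°: θ ← 0° -45° = -45°
crank pin P = (r cos θ, r sin θ) = (16.263456, -16.263456)
h = r sin θ − e = -16.263456 − 12 = -28.263456
x = r cos θ + √(L² − h²) = 16.263456 + 183.840086 = 200.103542

200.1035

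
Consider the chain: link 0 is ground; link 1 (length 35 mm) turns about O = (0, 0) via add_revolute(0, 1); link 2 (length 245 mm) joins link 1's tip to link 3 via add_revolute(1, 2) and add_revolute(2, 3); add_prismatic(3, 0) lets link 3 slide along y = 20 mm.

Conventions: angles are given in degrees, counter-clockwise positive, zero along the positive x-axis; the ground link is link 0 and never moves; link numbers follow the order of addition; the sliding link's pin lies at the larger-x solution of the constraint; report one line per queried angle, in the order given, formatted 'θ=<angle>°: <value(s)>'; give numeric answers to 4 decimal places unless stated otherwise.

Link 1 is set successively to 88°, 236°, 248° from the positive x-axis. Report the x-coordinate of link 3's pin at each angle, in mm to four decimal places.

geometry: r = 35 mm, L = 245 mm, e = 20 mm
θ=88°: crank pin P = (r cos θ, r sin θ) = (1.221482, 34.978679)
θ=88°: h = r sin θ − e = 34.978679 − 20 = 14.978679
θ=88°: x = r cos θ + √(L² − h²) = 1.221482 + 244.541692 = 245.763174
θ=236°: crank pin P = (r cos θ, r sin θ) = (-19.571752, -29.016315)
θ=236°: h = r sin θ − e = -29.016315 − 20 = -49.016315
θ=236°: x = r cos θ + √(L² − h²) = -19.571752 + 240.046664 = 220.474912
θ=248°: crank pin P = (r cos θ, r sin θ) = (-13.111231, -32.451435)
θ=248°: h = r sin θ − e = -32.451435 − 20 = -52.451435
θ=248°: x = r cos θ + √(L² − h²) = -13.111231 + 239.319550 = 226.208319

θ=88°: 245.7632
θ=236°: 220.4749
θ=248°: 226.2083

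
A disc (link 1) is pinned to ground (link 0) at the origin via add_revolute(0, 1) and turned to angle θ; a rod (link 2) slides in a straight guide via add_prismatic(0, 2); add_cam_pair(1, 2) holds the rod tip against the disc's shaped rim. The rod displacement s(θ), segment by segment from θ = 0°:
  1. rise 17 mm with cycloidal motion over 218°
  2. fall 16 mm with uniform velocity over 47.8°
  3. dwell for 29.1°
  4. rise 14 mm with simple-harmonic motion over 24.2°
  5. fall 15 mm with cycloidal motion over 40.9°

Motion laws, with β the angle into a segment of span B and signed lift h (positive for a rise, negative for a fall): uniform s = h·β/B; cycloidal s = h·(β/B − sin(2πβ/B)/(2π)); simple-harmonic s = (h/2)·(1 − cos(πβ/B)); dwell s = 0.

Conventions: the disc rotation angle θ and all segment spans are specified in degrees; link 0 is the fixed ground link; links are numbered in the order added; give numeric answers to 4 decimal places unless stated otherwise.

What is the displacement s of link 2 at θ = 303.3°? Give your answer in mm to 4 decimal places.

segment 1 (0° to 218°, cycloidal, h = 17) is passed completely: s = 0.0000 + (17) = 17.0000
segment 2 (218° to 265.8°, uniform, h = -16) is passed completely: s = 17.0000 + (-16) = 1.0000
segment 3 (265.8° to 294.9°, dwell): s unchanged at 1.0000
θ = 303.3° falls in segment 4 (294.9° to 319.1°, simple-harmonic, h = 14): β = 303.3 − 294.9 = 8.4°, B = 24.2°; Δs = 14/2·(1 − cos(π·0.3471)) = 3.7655; s = 1.0000 + 3.7655 = 4.7655

4.7655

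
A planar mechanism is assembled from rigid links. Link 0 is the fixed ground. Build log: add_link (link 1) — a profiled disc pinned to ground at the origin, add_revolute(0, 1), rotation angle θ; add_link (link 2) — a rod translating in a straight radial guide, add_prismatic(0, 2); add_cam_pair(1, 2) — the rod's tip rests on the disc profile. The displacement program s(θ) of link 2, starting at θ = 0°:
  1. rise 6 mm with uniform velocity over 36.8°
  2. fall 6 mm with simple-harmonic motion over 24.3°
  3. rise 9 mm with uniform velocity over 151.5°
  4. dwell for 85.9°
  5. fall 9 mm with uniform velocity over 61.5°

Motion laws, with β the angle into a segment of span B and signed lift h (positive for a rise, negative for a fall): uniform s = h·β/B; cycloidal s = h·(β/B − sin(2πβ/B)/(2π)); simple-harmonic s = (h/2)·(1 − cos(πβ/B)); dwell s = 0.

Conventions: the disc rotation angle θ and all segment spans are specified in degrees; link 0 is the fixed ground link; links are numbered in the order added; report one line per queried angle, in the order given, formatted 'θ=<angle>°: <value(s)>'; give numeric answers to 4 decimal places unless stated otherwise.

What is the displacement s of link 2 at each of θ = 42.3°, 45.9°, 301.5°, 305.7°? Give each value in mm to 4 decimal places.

seg 1 [0°–36.8°] uniform, h=6: full span → s += 6 → s = 6.0000
seg 2 [36.8°–61.1°] simple-harmonic, h=-6: θ=42.3° here. β=5.5, B=24.3. -6/2·(1 − cos(π·0.2263)) = -0.7270 → s = 5.2730
seg 2 [36.8°–61.1°] simple-harmonic, h=-6: θ=45.9° here. β=9.1, B=24.3. -6/2·(1 − cos(π·0.3745)) = -1.8475 → s = 4.1525
seg 2 [36.8°–61.1°] simple-harmonic, h=-6: full span → s += -6 → s = 0.0000
seg 3 [61.1°–212.6°] uniform, h=9: full span → s += 9 → s = 9.0000
seg 4 [212.6°–298.5°] dwell: s stays 9.0000
seg 5 [298.5°–360°] uniform, h=-9: θ=301.5° here. β=3, B=61.5. -9·3/61.5 = -0.4390 → s = 8.5610
seg 5 [298.5°–360°] uniform, h=-9: θ=305.7° here. β=7.2, B=61.5. -9·7.2/61.5 = -1.0537 → s = 7.9463

θ=42.3°: 5.2730
θ=45.9°: 4.1525
θ=301.5°: 8.5610
θ=305.7°: 7.9463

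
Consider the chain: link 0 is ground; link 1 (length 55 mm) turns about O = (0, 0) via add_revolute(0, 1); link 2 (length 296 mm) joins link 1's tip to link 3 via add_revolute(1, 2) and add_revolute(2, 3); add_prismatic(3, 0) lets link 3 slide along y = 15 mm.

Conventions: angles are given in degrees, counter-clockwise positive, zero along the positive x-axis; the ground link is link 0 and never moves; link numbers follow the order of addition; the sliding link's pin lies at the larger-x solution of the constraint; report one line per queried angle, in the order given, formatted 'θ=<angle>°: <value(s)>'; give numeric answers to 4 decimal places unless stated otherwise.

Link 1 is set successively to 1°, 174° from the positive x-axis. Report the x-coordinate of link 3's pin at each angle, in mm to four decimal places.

geometry: r = 55 mm, L = 296 mm, e = 15 mm
θ=1°: crank pin P = (r cos θ, r sin θ) = (54.991623, 0.959882)
θ=1°: h = r sin θ − e = 0.959882 − 15 = -14.040118
θ=1°: x = r cos θ + √(L² − h²) = 54.991623 + 295.666831 = 350.658454
θ=174°: crank pin P = (r cos θ, r sin θ) = (-54.698704, 5.749065)
θ=174°: h = r sin θ − e = 5.749065 − 15 = -9.250935
θ=174°: x = r cos θ + √(L² − h²) = -54.698704 + 295.855404 = 241.156700

θ=1°: 350.6585
θ=174°: 241.1567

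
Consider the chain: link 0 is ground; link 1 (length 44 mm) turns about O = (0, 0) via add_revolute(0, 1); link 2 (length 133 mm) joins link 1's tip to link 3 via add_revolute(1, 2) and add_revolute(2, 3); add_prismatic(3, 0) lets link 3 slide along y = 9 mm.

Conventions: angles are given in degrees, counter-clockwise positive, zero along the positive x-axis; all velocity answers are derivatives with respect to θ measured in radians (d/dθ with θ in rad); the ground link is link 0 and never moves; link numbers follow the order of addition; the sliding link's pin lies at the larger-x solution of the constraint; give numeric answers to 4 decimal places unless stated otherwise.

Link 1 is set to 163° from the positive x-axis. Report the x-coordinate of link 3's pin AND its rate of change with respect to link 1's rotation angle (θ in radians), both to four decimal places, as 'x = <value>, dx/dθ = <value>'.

geometry: r = 44 mm, L = 133 mm, e = 9 mm
crank pin P = (r cos θ, r sin θ) = (-42.077409, 12.864355)
h = r sin θ − e = 12.864355 − 9 = 3.864355
x = r cos θ + √(L² − h²) = -42.077409 + 132.943848 = 90.866439
dx/dθ = −r sin θ − h·r cos θ/√(L² − h²) (θ in radians; h = 3.864355) = -11.641267

x = 90.8664, dx/dθ = -11.6413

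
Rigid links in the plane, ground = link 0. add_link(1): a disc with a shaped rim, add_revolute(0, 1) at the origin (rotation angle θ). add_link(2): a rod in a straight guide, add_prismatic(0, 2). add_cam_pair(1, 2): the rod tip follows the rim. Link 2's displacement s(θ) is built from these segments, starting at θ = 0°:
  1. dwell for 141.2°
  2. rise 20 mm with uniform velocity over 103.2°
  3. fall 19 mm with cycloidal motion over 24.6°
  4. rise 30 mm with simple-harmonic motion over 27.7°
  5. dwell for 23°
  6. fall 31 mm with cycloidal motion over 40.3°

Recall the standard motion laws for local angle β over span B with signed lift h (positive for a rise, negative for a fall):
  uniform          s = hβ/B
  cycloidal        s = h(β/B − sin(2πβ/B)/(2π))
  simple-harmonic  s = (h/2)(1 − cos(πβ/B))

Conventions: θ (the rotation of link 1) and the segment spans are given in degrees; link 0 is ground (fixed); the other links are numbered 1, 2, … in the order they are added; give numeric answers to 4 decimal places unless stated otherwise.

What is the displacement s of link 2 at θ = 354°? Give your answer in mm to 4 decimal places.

segment 1 (0° to 141.2°, dwell): s unchanged at 0.0000
segment 2 (141.2° to 244.4°, uniform, h = 20) is passed completely: s = 0.0000 + (20) = 20.0000
segment 3 (244.4° to 269°, cycloidal, h = -19) is passed completely: s = 20.0000 + (-19) = 1.0000
segment 4 (269° to 296.7°, simple-harmonic, h = 30) is passed completely: s = 1.0000 + (30) = 31.0000
segment 5 (296.7° to 319.7°, dwell): s unchanged at 31.0000
θ = 354° falls in segment 6 (319.7° to 360°, cycloidal, h = -31): β = 354 − 319.7 = 34.3°, B = 40.3°; Δs = -31·(0.8511 − sin(2π·0.8511)/(2π)) = -30.3557; s = 31.0000 − 30.3557 = 0.6443

0.6443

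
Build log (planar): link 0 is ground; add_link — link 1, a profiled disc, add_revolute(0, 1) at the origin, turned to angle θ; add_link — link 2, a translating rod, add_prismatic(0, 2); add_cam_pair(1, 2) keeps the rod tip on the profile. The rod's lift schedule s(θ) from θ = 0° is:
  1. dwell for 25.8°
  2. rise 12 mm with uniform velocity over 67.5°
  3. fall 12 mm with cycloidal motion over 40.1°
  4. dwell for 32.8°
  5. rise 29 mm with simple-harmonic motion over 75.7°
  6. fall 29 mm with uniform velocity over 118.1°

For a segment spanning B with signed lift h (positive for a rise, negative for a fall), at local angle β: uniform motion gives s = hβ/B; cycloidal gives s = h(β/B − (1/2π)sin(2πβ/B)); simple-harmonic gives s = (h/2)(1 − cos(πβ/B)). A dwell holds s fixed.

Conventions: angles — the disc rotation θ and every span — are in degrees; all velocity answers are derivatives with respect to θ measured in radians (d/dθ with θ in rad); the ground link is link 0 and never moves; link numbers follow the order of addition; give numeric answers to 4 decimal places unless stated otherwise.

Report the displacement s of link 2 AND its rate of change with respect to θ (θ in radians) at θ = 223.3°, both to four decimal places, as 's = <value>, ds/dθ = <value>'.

seg 1 [0°–25.8°] dwell: s stays 0.0000
seg 2 [25.8°–93.3°] uniform, h=12: full span → s += 12 → s = 12.0000
seg 3 [93.3°–133.4°] cycloidal, h=-12: full span → s += -12 → s = 0.0000
seg 4 [133.4°–166.2°] dwell: s stays 0.0000
seg 5 [166.2°–241.9°] simple-harmonic, h=29: θ=223.3° here. β=57.1, B=75.7. 29/2·(1 − cos(π·0.7543)) = 24.8904 → s = 24.8904
velocity in seg [166.2°–241.9°] (simple-harmonic), θ in radians: β = 57.1° = 0.9966 rad, B = 75.7° = 1.3212 rad; ds/dθ = (πh/(2B)) sin(πβ/B) = (π·29/(2·1.3212)) sin(π·0.7543) = 24.048737 mm/rad

s = 24.8904, ds/dθ = 24.0487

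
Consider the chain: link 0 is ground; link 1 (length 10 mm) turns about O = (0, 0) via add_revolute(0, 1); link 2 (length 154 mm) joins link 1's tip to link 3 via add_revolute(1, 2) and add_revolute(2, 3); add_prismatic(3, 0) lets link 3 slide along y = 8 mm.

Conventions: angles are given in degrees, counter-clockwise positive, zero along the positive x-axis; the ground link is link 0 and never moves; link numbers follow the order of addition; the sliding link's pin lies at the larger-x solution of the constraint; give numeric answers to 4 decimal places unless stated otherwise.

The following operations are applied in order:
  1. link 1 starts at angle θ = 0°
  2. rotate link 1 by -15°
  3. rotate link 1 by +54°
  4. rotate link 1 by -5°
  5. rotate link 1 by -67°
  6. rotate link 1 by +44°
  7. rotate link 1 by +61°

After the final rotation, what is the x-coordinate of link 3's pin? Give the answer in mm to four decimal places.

geometry: r = 10 mm, L = 154 mm, e = 8 mm; θ starts at 0°
rotate link 1 by -15°: θ ← 0° -15° = -15°
rotate link 1 by +54°: θ ← -15° +54° = 39°
rotate link 1 by -5°: θ ← 39° -5° = 34°
rotate link 1 by -67°: θ ← 34° -67° = -33°
rotate link 1 by +44°: θ ← -33° +44° = 11°
rotate link 1 by +61°: θ ← 11° +61° = 72°
crank pin P = (r cos θ, r sin θ) = (3.090170, 9.510565)
h = r sin θ − e = 9.510565 − 8 = 1.510565
x = r cos θ + √(L² − h²) = 3.090170 + 153.992591 = 157.082761

157.0828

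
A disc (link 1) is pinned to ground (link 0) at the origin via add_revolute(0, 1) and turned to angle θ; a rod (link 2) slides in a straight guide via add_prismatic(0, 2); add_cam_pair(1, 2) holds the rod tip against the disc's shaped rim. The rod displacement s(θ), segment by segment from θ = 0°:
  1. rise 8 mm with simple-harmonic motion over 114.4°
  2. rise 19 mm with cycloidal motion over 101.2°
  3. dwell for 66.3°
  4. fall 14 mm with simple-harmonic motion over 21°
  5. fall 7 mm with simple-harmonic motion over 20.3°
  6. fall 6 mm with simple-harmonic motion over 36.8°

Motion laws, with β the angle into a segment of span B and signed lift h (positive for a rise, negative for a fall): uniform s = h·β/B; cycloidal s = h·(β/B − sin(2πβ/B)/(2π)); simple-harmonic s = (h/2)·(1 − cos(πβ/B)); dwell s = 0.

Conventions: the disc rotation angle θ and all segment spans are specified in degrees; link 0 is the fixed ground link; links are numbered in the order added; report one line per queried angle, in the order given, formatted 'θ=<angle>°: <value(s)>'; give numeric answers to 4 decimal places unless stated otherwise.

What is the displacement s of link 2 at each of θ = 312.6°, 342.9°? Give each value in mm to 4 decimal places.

segment 1 (0° to 114.4°, simple-harmonic, h = 8) is passed completely: s = 0.0000 + (8) = 8.0000
segment 2 (114.4° to 215.6°, cycloidal, h = 19) is passed completely: s = 8.0000 + (19) = 27.0000
segment 3 (215.6° to 281.9°, dwell): s unchanged at 27.0000
segment 4 (281.9° to 302.9°, simple-harmonic, h = -14) is passed completely: s = 27.0000 + (-14) = 13.0000
θ = 312.6° falls in segment 5 (302.9° to 323.2°, simple-harmonic, h = -7): β = 312.6 − 302.9 = 9.7°, B = 20.3°; Δs = -7/2·(1 − cos(π·0.4778)) = -3.2565; s = 13.0000 − 3.2565 = 9.7435
segment 5 (302.9° to 323.2°, simple-harmonic, h = -7) is passed completely: s = 13.0000 + (-7) = 6.0000
θ = 342.9° falls in segment 6 (323.2° to 360°, simple-harmonic, h = -6): β = 342.9 − 323.2 = 19.7°, B = 36.8°; Δs = -6/2·(1 − cos(π·0.5353)) = -3.3323; s = 6.0000 − 3.3323 = 2.6677

θ=312.6°: 9.7435
θ=342.9°: 2.6677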